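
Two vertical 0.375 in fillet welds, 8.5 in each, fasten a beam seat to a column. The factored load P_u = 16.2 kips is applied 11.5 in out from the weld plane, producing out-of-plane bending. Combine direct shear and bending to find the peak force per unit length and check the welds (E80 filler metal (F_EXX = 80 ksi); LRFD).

f_max ≈ 7.79 kip/in; adequate

L_w = 2 × 8.5 = 17 in; section modulus (unit throat) S = 2 × L²/6 = 24.08 in².
Direct shear f_v = P/L_w = 16.2/17 = 0.9529 kip/in.
Moment M = P × e = 16.2 × 11.5 = 186.3 kip·in; bending f_b = M/S = 7.736 kip/in.
f_max = √(f_v² + f_b²) = √(0.9529² + 7.736²) = 7.794 kip/in.
φr_n = 0.75 × 0.6 × 80 × (0.707 × 0.375) = 9.544 kip/in → adequate.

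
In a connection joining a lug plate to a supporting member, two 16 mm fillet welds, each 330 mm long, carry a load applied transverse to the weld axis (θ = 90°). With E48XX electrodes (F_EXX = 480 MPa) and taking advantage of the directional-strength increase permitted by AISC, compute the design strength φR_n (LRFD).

t_e = 0.707 × 16 = 11.31 mm; A_we = 11.31 × 660 = 7466 mm².
Directional factor: 1.0 + 0.5 sin^1.5(90°) = 1.5.
F_nw = 0.6 × 480 × 1.5 = 432 MPa.
φR_n = 0.75 × 432 × 7466 × 10⁻³ = 2419 kN.

φR_n ≈ 2420 kN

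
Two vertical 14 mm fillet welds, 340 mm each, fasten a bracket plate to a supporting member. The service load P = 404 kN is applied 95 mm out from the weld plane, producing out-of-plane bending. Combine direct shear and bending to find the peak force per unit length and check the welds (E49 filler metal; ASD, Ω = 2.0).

E49XX → F_EXX = 490 MPa.
L_w = 2 × 340 = 680 mm; section modulus (unit throat) S = 2 × L²/6 = 38530 mm².
Direct shear f_v = P/L_w = 404×10³/680 = 594.1 N/mm.
Moment M = P × e = 404×10³ × 95 = 38380000 N·mm; bending f_b = M/S = 996 N/mm.
f_max = √(f_v² + f_b²) = √(594.1² + 996²) = 1160 N/mm.
r_n/Ω = (1/2.0) × 0.6 × 490 × (0.707 × 14) = 1455 N/mm → adequate.

f_max ≈ 1160 N/mm; adequate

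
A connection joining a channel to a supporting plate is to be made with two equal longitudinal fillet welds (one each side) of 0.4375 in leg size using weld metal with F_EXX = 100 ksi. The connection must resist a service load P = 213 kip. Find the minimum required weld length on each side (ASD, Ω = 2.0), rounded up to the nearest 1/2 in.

L = 11.5 in on each side

Throat t_e = 0.707 × 0.4375 = 0.3093 in.
r_n/Ω = (0.6 × 100 × 0.3093) / 2.0 = 9.279 kip/in.
L_req = P / (r_n/Ω) = 213 / 9.279 = 22.95 in total.
Per side: 22.95 / 2 = 11.48 in.
Round up → use L = 11.5 in on each side.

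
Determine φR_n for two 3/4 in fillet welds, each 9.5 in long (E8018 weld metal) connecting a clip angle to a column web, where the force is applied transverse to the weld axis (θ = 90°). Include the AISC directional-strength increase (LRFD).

E80XX → F_EXX = 80 ksi.
t_e = 0.707 × 0.75 = 0.5302 in; A_we = 0.5302 × 19 = 10.07 in².
Directional factor: 1.0 + 0.5 sin^1.5(90°) = 1.5.
F_nw = 0.6 × 80 × 1.5 = 72 ksi.
φR_n = 0.75 × 72 × 10.07 = 544 kips.

φR_n ≈ 544 kips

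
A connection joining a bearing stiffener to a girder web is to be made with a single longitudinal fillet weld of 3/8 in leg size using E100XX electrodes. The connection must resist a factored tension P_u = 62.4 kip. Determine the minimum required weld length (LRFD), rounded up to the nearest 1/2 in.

L = 5.5 in

E100XX → F_EXX = 100 ksi.
Throat t_e = 0.707 × 0.375 = 0.2651 in.
φr_n = 0.75 × 0.6 × 100 × 0.2651 = 11.93 kip/in.
L_req = P_u / φr_n = 62.4 / 11.93 = 5.23 in total.
Round up → use L = 5.5 in.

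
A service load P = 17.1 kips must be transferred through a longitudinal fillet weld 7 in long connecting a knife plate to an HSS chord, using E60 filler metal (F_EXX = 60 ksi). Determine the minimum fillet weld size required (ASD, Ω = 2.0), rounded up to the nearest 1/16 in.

w = 1/4 in

Total weld length L = 7 in.
Required throat t_e = P × Ω / (0.6 F_EXX × L) = 17.1 × 2.0 / (0.6 × 60 × 7) = 0.1357 in.
Required leg w = t_e / 0.707 = 0.192 in → use 1/4 in.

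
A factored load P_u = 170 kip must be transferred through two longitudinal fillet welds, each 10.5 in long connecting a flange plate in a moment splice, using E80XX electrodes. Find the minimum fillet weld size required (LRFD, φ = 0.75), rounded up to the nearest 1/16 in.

E80XX → F_EXX = 80 ksi.
Total weld length L = 21 in.
Required throat t_e = P_u / (φ × 0.6 F_EXX × L) = 170 / (0.75 × 0.6 × 80 × 21) = 0.2249 in.
Required leg w = t_e / 0.707 = 0.3181 in → use 3/8 in.

w = 3/8 in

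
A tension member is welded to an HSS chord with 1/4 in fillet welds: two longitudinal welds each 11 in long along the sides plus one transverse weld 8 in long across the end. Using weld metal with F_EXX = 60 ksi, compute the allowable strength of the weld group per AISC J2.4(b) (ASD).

R_n/Ω ≈ 97.7 kips

t_e = 0.707 × 0.25 = 0.1767 in.
R_nwl = 0.6 × 60 × 0.1767 × 22 = 140 kips (longitudinal, 2 welds).
R_nwt = 0.6 × 60 × 0.1767 × 8 = 50.9 kips (transverse, base value).
(i) R_nwl + R_nwt = 190.9 kips; (ii) 0.85 R_nwl + 1.5 R_nwt = 195.3 kips.
R_n = max = 195.3 kips [governs: (ii)]; R_n/Ω = 97.67 kips.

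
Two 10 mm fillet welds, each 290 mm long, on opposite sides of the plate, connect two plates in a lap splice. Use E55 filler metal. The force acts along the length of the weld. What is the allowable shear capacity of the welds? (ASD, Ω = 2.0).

E55XX → F_EXX = 550 MPa.
Effective throat t_e = 0.707 × 10 = 7.07 mm.
Total length L = 580 mm; A_we = 7.07 × 580 = 4101 mm².
F_nw = 0.6 F_EXX = 0.6 × 550 = 330 MPa.
R_n = 330 × 4101 × 10⁻³ = 1353 kN; R_n/Ω = 1353/2.0 = 676.6 kN.

R_n/Ω ≈ 677 kN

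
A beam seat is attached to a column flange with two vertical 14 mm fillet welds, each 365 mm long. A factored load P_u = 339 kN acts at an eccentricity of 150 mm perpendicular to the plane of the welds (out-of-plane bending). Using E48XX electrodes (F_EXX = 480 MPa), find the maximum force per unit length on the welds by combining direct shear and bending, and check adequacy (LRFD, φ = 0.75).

f_max ≈ 1240 N/mm; adequate

L_w = 2 × 365 = 730 mm; section modulus (unit throat) S = 2 × L²/6 = 44410 mm².
Direct shear f_v = P/L_w = 339×10³/730 = 464.4 N/mm.
Moment M = P × e = 339×10³ × 150 = 50850000 N·mm; bending f_b = M/S = 1145 N/mm.
f_max = √(f_v² + f_b²) = √(464.4² + 1145²) = 1236 N/mm.
φr_n = 0.75 × 0.6 × 480 × (0.707 × 14) = 2138 N/mm → adequate.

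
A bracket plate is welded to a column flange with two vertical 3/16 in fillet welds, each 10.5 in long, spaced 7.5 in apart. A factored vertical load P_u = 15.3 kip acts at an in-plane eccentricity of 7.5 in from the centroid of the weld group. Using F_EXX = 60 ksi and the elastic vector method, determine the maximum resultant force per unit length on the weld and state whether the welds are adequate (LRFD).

Total weld length L_w = 21 in. Treat welds as unit-width lines.
Polar moment about centroid: J = 2[d³/12 + d(b/2)²] = 2[10.5³/12 + 10.5×3.75²] = 488.2 in³.
Direct shear f_v = P/L_w = 15.3 / 21 = 0.7286 kip/in (vertical).
Torsion M = P·e = 15.3 × 7.5 = 114.75 kip·in.
Critical point at (x, y) = (3.75, 5.25) from centroid. f_tx = M·y/J = 1.234 kip/in; f_ty = M·x/J = 0.8813 kip/in.
Resultant f_max = √[f_tx² + (f_v + f_ty)²] = √[1.234² + (0.7286 + 0.8813)²] = 2.028 kip/in.
Capacity per unit length: φr_n = 0.75 × 0.6 × 60 × (0.707 × 0.1875) = 3.579 kip/in.
2.028 ≤ 3.579 → adequate.

f_max ≈ 2.03 kip/in; adequate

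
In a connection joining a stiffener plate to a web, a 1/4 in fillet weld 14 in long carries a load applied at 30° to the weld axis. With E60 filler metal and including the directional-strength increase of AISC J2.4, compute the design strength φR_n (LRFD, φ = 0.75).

E60XX → F_EXX = 60 ksi.
t_e = 0.707 × 0.25 = 0.1767 in; A_we = 0.1767 × 14 = 2.474 in².
Directional factor: 1.0 + 0.5 sin^1.5(30°) = 1.177.
F_nw = 0.6 × 60 × 1.177 = 42.36 ksi.
φR_n = 0.75 × 42.36 × 2.474 = 78.62 kips.

φR_n ≈ 78.6 kips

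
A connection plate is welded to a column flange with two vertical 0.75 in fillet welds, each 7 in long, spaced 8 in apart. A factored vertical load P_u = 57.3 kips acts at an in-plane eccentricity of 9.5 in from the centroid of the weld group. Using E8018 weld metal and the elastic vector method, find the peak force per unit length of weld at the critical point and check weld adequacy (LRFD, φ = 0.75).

f_max ≈ 13.6 kip/in; adequate

E80XX → F_EXX = 80 ksi.
Total weld length L_w = 14 in. Treat welds as unit-width lines.
Polar moment about centroid: J = 2[d³/12 + d(b/2)²] = 2[7³/12 + 7×4²] = 281.2 in³.
Direct shear f_v = P/L_w = 57.3 / 14 = 4.093 kip/in (vertical).
Torsion M = P·e = 57.3 × 9.5 = 544.35 kip·in.
Critical point at (x, y) = (4, 3.5) from centroid. f_tx = M·y/J = 6.776 kip/in; f_ty = M·x/J = 7.744 kip/in.
Resultant f_max = √[f_tx² + (f_v + f_ty)²] = √[6.776² + (4.093 + 7.744)²] = 13.64 kip/in.
Capacity per unit length: φr_n = 0.75 × 0.6 × 80 × (0.707 × 0.75) = 19.09 kip/in.
13.64 ≤ 19.09 → adequate.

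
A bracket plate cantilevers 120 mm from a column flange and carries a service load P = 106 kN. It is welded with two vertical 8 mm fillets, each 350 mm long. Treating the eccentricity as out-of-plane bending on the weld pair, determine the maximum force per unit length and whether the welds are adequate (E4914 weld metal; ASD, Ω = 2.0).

E49XX → F_EXX = 490 MPa.
L_w = 2 × 350 = 700 mm; section modulus (unit throat) S = 2 × L²/6 = 40830 mm².
Direct shear f_v = P/L_w = 106×10³/700 = 151.4 N/mm.
Moment M = P × e = 106×10³ × 120 = 12720000 N·mm; bending f_b = M/S = 311.5 N/mm.
f_max = √(f_v² + f_b²) = √(151.4² + 311.5²) = 346.4 N/mm.
r_n/Ω = (1/2.0) × 0.6 × 490 × (0.707 × 8) = 831.4 N/mm → adequate.

f_max ≈ 346 N/mm; adequate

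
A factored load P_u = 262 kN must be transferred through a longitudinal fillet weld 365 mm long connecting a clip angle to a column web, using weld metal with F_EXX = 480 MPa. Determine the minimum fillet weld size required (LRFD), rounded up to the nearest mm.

Total weld length L = 365 mm.
Required throat t_e = P_u / (φ × 0.6 F_EXX × L) = 262 / (0.75 × 0.6 × 480 × 365 × 10⁻³) = 3.323 mm.
Required leg w = t_e / 0.707 = 4.7 mm → use 5 mm.

w = 5 mm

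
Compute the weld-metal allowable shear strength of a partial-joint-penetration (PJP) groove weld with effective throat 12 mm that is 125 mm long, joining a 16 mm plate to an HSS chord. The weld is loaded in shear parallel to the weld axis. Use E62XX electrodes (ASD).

R_n/Ω ≈ 279 kN

E62XX → F_EXX = 620 MPa.
Effective throat (given) t_e = 12 mm.
A_we = 12 × 125 = 1500 mm².
F_nw = 0.6 F_EXX = 372 MPa.
R_n/Ω = (372 × 1500) / 2.0 × 10⁻³ = 279 kN.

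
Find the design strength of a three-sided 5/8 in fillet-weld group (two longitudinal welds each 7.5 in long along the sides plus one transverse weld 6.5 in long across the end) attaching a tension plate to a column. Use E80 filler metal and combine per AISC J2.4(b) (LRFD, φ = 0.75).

E80XX → F_EXX = 80 ksi.
t_e = 0.707 × 0.625 = 0.4419 in.
R_nwl = 0.6 × 80 × 0.4419 × 15 = 318.1 kip (longitudinal, 2 welds).
R_nwt = 0.6 × 80 × 0.4419 × 6.5 = 137.9 kip (transverse, base value).
(i) R_nwl + R_nwt = 456 kip; (ii) 0.85 R_nwl + 1.5 R_nwt = 477.2 kip.
R_n = max = 477.2 kip [governs: (ii)]; φR_n = 357.9 kip.

φR_n ≈ 358 kip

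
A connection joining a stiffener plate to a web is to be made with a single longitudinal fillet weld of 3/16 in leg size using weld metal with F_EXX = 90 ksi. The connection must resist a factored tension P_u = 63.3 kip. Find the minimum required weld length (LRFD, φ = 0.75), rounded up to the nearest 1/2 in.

L = 12 in

Throat t_e = 0.707 × 0.1875 = 0.1326 in.
φr_n = 0.75 × 0.6 × 90 × 0.1326 = 5.369 kip/in.
L_req = P_u / φr_n = 63.3 / 5.369 = 11.79 in total.
Round up → use L = 12 in.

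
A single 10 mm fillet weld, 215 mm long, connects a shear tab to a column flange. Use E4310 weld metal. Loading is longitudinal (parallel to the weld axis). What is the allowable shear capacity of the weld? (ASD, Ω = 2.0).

E43XX → F_EXX = 430 MPa.
Effective throat t_e = 0.707 × 10 = 7.07 mm.
Total length L = 215 mm; A_we = 7.07 × 215 = 1520 mm².
F_nw = 0.6 F_EXX = 0.6 × 430 = 258 MPa.
R_n = 258 × 1520 × 10⁻³ = 392.2 kN; R_n/Ω = 392.2/2.0 = 196.1 kN.

R_n/Ω ≈ 196 kN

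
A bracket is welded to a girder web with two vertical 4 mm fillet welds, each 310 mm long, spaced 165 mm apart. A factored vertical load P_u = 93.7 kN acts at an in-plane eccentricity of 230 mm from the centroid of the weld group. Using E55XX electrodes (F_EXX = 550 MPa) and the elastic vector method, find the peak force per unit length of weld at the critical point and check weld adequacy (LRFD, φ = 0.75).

f_max ≈ 501 N/mm; adequate

Total weld length L_w = 620 mm. Treat welds as unit-width lines.
Polar moment about centroid: J = 2[d³/12 + d(b/2)²] = 2[310³/12 + 310×82.5²] = 9185000 mm³.
Direct shear f_v = P/L_w = 93.7×10³ / 620 = 151.1 N/mm (vertical).
Torsion M = P·e = 93.7×10³ × 230 = 21551000 N·mm.
Critical point at (x, y) = (82.5, 155) from centroid. f_tx = M·y/J = 363.7 N/mm; f_ty = M·x/J = 193.6 N/mm.
Resultant f_max = √[f_tx² + (f_v + f_ty)²] = √[363.7² + (151.1 + 193.6)²] = 501.1 N/mm.
Capacity per unit length: φr_n = 0.75 × 0.6 × 550 × (0.707 × 4) = 699.9 N/mm.
501.1 ≤ 699.9 → adequate.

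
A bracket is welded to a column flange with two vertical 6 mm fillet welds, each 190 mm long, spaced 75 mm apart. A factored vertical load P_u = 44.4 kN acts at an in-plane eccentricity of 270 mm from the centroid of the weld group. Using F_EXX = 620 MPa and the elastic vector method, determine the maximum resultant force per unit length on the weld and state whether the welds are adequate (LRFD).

f_max ≈ 780 N/mm; adequate

Total weld length L_w = 380 mm. Treat welds as unit-width lines.
Polar moment about centroid: J = 2[d³/12 + d(b/2)²] = 2[190³/12 + 190×37.5²] = 1678000 mm³.
Direct shear f_v = P/L_w = 44.4×10³ / 380 = 116.8 N/mm (vertical).
Torsion M = P·e = 44.4×10³ × 270 = 11988000 N·mm.
Critical point at (x, y) = (37.5, 95) from centroid. f_tx = M·y/J = 678.9 N/mm; f_ty = M·x/J = 268 N/mm.
Resultant f_max = √[f_tx² + (f_v + f_ty)²] = √[678.9² + (116.8 + 268)²] = 780.4 N/mm.
Capacity per unit length: φr_n = 0.75 × 0.6 × 620 × (0.707 × 6) = 1184 N/mm.
780.4 ≤ 1184 → adequate.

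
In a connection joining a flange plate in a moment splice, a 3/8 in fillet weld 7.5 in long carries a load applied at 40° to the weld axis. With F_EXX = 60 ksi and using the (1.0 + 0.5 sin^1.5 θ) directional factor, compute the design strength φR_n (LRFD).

t_e = 0.707 × 0.375 = 0.2651 in; A_we = 0.2651 × 7.5 = 1.988 in².
Directional factor: 1.0 + 0.5 sin^1.5(40°) = 1.258.
F_nw = 0.6 × 60 × 1.258 = 45.28 ksi.
φR_n = 0.75 × 45.28 × 1.988 = 67.52 kip.

φR_n ≈ 67.5 kip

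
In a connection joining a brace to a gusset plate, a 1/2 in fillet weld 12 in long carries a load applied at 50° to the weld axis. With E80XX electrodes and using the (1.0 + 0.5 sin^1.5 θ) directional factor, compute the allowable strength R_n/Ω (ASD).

R_n/Ω ≈ 136 kips

E80XX → F_EXX = 80 ksi.
t_e = 0.707 × 0.5 = 0.3535 in; A_we = 0.3535 × 12 = 4.242 in².
Directional factor: 1.0 + 0.5 sin^1.5(50°) = 1.335.
F_nw = 0.6 × 80 × 1.335 = 64.09 ksi.
R_n/Ω = (64.09 × 4.242) / 2.0 = 135.9 kips.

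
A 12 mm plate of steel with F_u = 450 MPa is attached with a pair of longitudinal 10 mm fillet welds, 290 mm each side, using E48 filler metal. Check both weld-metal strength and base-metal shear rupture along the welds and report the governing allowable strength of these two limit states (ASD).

E48XX → F_EXX = 480 MPa.
t_e = 0.707 × 10 = 7.07 mm; L = 580 mm.
Weld metal: R_n/Ω = (1/2.0) × 0.6 × 480 × 7.07 × 580 × 10⁻³ = 590.5 kN.
Base metal (shear rupture): R_n/Ω = (1/2.0) × 0.6 × 450 × 12 × 580 × 10⁻³ = 939.6 kN.
Governing: weld metal.

R_n/Ω ≈ 590 kN (weld metal governs)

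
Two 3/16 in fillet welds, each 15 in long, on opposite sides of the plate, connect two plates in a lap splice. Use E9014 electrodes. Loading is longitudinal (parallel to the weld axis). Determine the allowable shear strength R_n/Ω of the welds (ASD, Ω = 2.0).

E90XX → F_EXX = 90 ksi.
Effective throat t_e = 0.707 × 0.1875 = 0.1326 in.
Total length L = 30 in; A_we = 0.1326 × 30 = 3.977 in².
F_nw = 0.6 F_EXX = 0.6 × 90 = 54 ksi.
R_n = 54 × 3.977 = 214.8 kips; R_n/Ω = 214.8/2.0 = 107.4 kips.

R_n/Ω ≈ 107 kips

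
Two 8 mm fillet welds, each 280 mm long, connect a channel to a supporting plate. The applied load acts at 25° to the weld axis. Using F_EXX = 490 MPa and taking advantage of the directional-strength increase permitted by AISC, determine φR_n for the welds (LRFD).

t_e = 0.707 × 8 = 5.656 mm; A_we = 5.656 × 560 = 3167 mm².
Directional factor: 1.0 + 0.5 sin^1.5(25°) = 1.137.
F_nw = 0.6 × 490 × 1.137 = 334.4 MPa.
φR_n = 0.75 × 334.4 × 3167 × 10⁻³ = 794.3 kN.

φR_n ≈ 794 kN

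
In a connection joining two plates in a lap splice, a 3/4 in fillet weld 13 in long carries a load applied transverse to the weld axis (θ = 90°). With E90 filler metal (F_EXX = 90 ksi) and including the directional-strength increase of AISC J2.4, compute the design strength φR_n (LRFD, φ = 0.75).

φR_n ≈ 419 kip

t_e = 0.707 × 0.75 = 0.5302 in; A_we = 0.5302 × 13 = 6.893 in².
Directional factor: 1.0 + 0.5 sin^1.5(90°) = 1.5.
F_nw = 0.6 × 90 × 1.5 = 81 ksi.
φR_n = 0.75 × 81 × 6.893 = 418.8 kip.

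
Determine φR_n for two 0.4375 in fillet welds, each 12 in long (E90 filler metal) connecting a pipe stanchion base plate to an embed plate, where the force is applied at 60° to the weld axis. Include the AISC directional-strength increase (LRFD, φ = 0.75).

E90XX → F_EXX = 90 ksi.
t_e = 0.707 × 0.4375 = 0.3093 in; A_we = 0.3093 × 24 = 7.423 in².
Directional factor: 1.0 + 0.5 sin^1.5(60°) = 1.403.
F_nw = 0.6 × 90 × 1.403 = 75.76 ksi.
φR_n = 0.75 × 75.76 × 7.423 = 421.8 kips.

φR_n ≈ 422 kips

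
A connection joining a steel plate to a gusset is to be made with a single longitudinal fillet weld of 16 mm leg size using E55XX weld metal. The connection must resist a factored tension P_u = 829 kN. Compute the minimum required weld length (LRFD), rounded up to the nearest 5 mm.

L = 300 mm

E55XX → F_EXX = 550 MPa.
Throat t_e = 0.707 × 16 = 11.31 mm.
φr_n = 0.75 × 0.6 × 550 × 11.31 × 10⁻³ = 2.8 kN/mm.
L_req = P_u / φr_n = 829 / 2.8 = 296.1 mm total.
Round up → use L = 300 mm.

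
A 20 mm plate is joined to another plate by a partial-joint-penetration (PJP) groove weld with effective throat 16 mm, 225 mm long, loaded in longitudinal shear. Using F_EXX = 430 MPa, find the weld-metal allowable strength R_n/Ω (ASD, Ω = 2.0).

R_n/Ω ≈ 464 kN

Effective throat (given) t_e = 16 mm.
A_we = 16 × 225 = 3600 mm².
F_nw = 0.6 F_EXX = 258 MPa.
R_n/Ω = (258 × 3600) / 2.0 × 10⁻³ = 464.4 kN.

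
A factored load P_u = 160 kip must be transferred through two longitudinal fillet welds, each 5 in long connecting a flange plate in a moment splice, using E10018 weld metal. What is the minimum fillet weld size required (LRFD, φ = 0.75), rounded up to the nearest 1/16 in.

E100XX → F_EXX = 100 ksi.
Total weld length L = 10 in.
Required throat t_e = P_u / (φ × 0.6 F_EXX × L) = 160 / (0.75 × 0.6 × 100 × 10) = 0.3556 in.
Required leg w = t_e / 0.707 = 0.5029 in → use 9/16 in.

w = 9/16 in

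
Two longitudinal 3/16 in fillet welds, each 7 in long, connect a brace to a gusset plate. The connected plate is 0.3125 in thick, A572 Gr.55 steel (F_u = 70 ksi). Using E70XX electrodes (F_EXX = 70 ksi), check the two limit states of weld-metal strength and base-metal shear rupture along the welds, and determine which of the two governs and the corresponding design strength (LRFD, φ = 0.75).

φR_n ≈ 58.5 kips (weld metal governs)

t_e = 0.707 × 0.1875 = 0.1326 in; L = 14 in.
Weld metal: φR_n = 0.75 × 0.6 × 70 × 0.1326 × 14 = 58.46 kips.
Base metal (shear rupture): φR_n = 0.75 × 0.6 × 70 × 0.3125 × 14 = 137.8 kips.
Governing: weld metal.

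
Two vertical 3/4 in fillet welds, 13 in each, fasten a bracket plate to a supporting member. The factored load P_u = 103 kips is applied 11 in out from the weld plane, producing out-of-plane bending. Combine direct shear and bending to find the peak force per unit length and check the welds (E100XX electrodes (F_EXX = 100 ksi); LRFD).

L_w = 2 × 13 = 26 in; section modulus (unit throat) S = 2 × L²/6 = 56.33 in².
Direct shear f_v = P/L_w = 103/26 = 3.962 kip/in.
Moment M = P × e = 103 × 11 = 1133 kip·in; bending f_b = M/S = 20.11 kip/in.
f_max = √(f_v² + f_b²) = √(3.962² + 20.11²) = 20.5 kip/in.
φr_n = 0.75 × 0.6 × 100 × (0.707 × 0.75) = 23.86 kip/in → adequate.

f_max ≈ 20.5 kip/in; adequate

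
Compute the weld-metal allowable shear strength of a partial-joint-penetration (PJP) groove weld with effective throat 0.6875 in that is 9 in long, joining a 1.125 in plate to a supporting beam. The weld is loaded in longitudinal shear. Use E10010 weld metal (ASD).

R_n/Ω ≈ 186 kips

E100XX → F_EXX = 100 ksi.
Effective throat (given) t_e = 0.6875 in.
A_we = 0.6875 × 9 = 6.188 in².
F_nw = 0.6 F_EXX = 60 ksi.
R_n/Ω = (60 × 6.188) / 2.0 = 185.6 kips.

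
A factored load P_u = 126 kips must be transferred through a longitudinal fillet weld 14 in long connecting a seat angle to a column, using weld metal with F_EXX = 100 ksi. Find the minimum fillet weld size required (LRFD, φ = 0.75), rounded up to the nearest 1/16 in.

Total weld length L = 14 in.
Required throat t_e = P_u / (φ × 0.6 F_EXX × L) = 126 / (0.75 × 0.6 × 100 × 14) = 0.2 in.
Required leg w = t_e / 0.707 = 0.2829 in → use 5/16 in.

w = 5/16 in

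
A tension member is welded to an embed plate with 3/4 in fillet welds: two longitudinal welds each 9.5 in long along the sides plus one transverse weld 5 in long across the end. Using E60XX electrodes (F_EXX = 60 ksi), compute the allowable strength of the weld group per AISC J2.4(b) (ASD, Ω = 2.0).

t_e = 0.707 × 0.75 = 0.5302 in.
R_nwl = 0.6 × 60 × 0.5302 × 19 = 362.7 kips (longitudinal, 2 welds).
R_nwt = 0.6 × 60 × 0.5302 × 5 = 95.44 kips (transverse, base value).
(i) R_nwl + R_nwt = 458.1 kips; (ii) 0.85 R_nwl + 1.5 R_nwt = 451.5 kips.
R_n = max = 458.1 kips [governs: (i)]; R_n/Ω = 229.1 kips.

R_n/Ω ≈ 229 kips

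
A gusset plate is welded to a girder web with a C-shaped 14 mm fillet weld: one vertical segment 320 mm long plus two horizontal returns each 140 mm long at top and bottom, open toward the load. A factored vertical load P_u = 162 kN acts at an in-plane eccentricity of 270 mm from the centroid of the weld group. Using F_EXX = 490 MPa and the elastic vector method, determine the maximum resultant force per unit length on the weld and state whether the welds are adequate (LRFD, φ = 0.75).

Total weld length L_w = 600 mm. Treat welds as unit-width lines.
Centroid: x̄ = 2×140×70 / 600 = 32.67 mm from the vertical weld.
Polar moment about centroid: J = I_x + I_y = [320³/12 + 2×140×160²] + [320×32.67² + 2(140³/12 + 140×37.33²)] = 11090000 mm³.
Direct shear f_v = P/L_w = 162×10³ / 600 = 270 N/mm (vertical).
Torsion M = P·e = 162×10³ × 270 = 43740000 N·mm.
Critical point at (x, y) = (107.3, 160) from centroid. f_tx = M·y/J = 631.2 N/mm; f_ty = M·x/J = 423.4 N/mm.
Resultant f_max = √[f_tx² + (f_v + f_ty)²] = √[631.2² + (270 + 423.4)²] = 937.7 N/mm.
Capacity per unit length: φr_n = 0.75 × 0.6 × 490 × (0.707 × 14) = 2183 N/mm.
937.7 ≤ 2183 → adequate.

f_max ≈ 938 N/mm; adequate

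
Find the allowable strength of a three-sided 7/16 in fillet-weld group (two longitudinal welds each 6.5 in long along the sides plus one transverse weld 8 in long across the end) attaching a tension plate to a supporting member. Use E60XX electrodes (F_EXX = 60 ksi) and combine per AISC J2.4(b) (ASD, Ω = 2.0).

R_n/Ω ≈ 128 kips

t_e = 0.707 × 0.4375 = 0.3093 in.
R_nwl = 0.6 × 60 × 0.3093 × 13 = 144.8 kips (longitudinal, 2 welds).
R_nwt = 0.6 × 60 × 0.3093 × 8 = 89.08 kips (transverse, base value).
(i) R_nwl + R_nwt = 233.8 kips; (ii) 0.85 R_nwl + 1.5 R_nwt = 256.7 kips.
R_n = max = 256.7 kips [governs: (ii)]; R_n/Ω = 128.3 kips.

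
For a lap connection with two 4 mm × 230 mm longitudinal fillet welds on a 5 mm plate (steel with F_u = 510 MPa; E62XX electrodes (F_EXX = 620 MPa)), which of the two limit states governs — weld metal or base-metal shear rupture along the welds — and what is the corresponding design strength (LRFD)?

φR_n ≈ 363 kN (weld metal governs)

t_e = 0.707 × 4 = 2.828 mm; L = 460 mm.
Weld metal: φR_n = 0.75 × 0.6 × 620 × 2.828 × 460 × 10⁻³ = 362.9 kN.
Base metal (shear rupture): φR_n = 0.75 × 0.6 × 510 × 5 × 460 × 10⁻³ = 527.9 kN.
Governing: weld metal.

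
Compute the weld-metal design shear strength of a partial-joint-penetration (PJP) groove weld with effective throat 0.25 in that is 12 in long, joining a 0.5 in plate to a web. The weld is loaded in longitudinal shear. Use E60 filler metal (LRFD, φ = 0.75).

φR_n ≈ 81 kips

E60XX → F_EXX = 60 ksi.
Effective throat (given) t_e = 0.25 in.
A_we = 0.25 × 12 = 3 in².
F_nw = 0.6 F_EXX = 36 ksi.
φR_n = 0.75 × 36 × 3 = 81 kips.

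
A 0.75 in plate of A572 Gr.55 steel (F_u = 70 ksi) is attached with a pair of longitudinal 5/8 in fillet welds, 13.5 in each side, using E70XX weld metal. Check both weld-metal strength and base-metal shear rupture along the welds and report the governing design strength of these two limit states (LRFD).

φR_n ≈ 376 kips (weld metal governs)

E70XX → F_EXX = 70 ksi.
t_e = 0.707 × 0.625 = 0.4419 in; L = 27 in.
Weld metal: φR_n = 0.75 × 0.6 × 70 × 0.4419 × 27 = 375.8 kips.
Base metal (shear rupture): φR_n = 0.75 × 0.6 × 70 × 0.75 × 27 = 637.9 kips.
Governing: weld metal.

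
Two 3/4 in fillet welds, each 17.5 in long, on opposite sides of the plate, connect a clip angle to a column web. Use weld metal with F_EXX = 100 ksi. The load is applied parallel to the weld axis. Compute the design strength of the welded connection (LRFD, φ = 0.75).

Effective throat t_e = 0.707 × 0.75 = 0.5302 in.
Total length L = 35 in; A_we = 0.5302 × 35 = 18.56 in².
F_nw = 0.6 F_EXX = 0.6 × 100 = 60 ksi.
φR_n = 0.75 × 60 × 18.56 = 835.1 kip.

φR_n ≈ 835 kip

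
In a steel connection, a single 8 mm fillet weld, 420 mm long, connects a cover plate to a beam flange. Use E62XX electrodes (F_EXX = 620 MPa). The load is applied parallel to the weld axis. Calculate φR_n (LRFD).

Effective throat t_e = 0.707 × 8 = 5.656 mm.
Total length L = 420 mm; A_we = 5.656 × 420 = 2376 mm².
F_nw = 0.6 F_EXX = 0.6 × 620 = 372 MPa.
φR_n = 0.75 × 372 × 2376 × 10⁻³ = 662.8 kN.

φR_n ≈ 663 kN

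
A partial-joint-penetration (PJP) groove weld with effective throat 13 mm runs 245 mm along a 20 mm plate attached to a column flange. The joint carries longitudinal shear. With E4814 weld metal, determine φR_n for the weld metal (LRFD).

φR_n ≈ 688 kN

E48XX → F_EXX = 480 MPa.
Effective throat (given) t_e = 13 mm.
A_we = 13 × 245 = 3185 mm².
F_nw = 0.6 F_EXX = 288 MPa.
φR_n = 0.75 × 288 × 3185 × 10⁻³ = 688 kN.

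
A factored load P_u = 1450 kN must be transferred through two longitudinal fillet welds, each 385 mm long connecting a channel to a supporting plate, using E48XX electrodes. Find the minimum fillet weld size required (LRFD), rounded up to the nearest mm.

w = 13 mm

E48XX → F_EXX = 480 MPa.
Total weld length L = 770 mm.
Required throat t_e = P_u / (φ × 0.6 F_EXX × L) = 1450 / (0.75 × 0.6 × 480 × 770 × 10⁻³) = 8.718 mm.
Required leg w = t_e / 0.707 = 12.33 mm → use 13 mm.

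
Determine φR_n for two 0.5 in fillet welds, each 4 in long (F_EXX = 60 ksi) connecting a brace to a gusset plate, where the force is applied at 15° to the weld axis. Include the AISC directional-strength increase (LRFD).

φR_n ≈ 81.4 kips

t_e = 0.707 × 0.5 = 0.3535 in; A_we = 0.3535 × 8 = 2.828 in².
Directional factor: 1.0 + 0.5 sin^1.5(15°) = 1.066.
F_nw = 0.6 × 60 × 1.066 = 38.37 ksi.
φR_n = 0.75 × 38.37 × 2.828 = 81.38 kips.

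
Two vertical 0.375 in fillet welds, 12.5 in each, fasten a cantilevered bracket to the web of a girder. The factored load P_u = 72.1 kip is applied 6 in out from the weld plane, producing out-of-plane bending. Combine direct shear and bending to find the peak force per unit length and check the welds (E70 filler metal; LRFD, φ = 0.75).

E70XX → F_EXX = 70 ksi.
L_w = 2 × 12.5 = 25 in; section modulus (unit throat) S = 2 × L²/6 = 52.08 in².
Direct shear f_v = P/L_w = 72.1/25 = 2.884 kip/in.
Moment M = P × e = 72.1 × 6 = 432.6 kip·in; bending f_b = M/S = 8.306 kip/in.
f_max = √(f_v² + f_b²) = √(2.884² + 8.306²) = 8.792 kip/in.
φr_n = 0.75 × 0.6 × 70 × (0.707 × 0.375) = 8.351 kip/in → NOT adequate.

f_max ≈ 8.79 kip/in; NOT adequate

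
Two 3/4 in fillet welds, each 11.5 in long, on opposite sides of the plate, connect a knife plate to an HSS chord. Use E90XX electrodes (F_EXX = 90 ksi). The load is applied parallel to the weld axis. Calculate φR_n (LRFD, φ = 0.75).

Effective throat t_e = 0.707 × 0.75 = 0.5302 in.
Total length L = 23 in; A_we = 0.5302 × 23 = 12.2 in².
F_nw = 0.6 F_EXX = 0.6 × 90 = 54 ksi.
φR_n = 0.75 × 54 × 12.2 = 493.9 kip.

φR_n ≈ 494 kip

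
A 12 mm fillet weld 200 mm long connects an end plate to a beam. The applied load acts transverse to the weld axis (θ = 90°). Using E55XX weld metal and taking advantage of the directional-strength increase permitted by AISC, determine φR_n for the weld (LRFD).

E55XX → F_EXX = 550 MPa.
t_e = 0.707 × 12 = 8.484 mm; A_we = 8.484 × 200 = 1697 mm².
Directional factor: 1.0 + 0.5 sin^1.5(90°) = 1.5.
F_nw = 0.6 × 550 × 1.5 = 495 MPa.
φR_n = 0.75 × 495 × 1697 × 10⁻³ = 629.9 kN.

φR_n ≈ 630 kN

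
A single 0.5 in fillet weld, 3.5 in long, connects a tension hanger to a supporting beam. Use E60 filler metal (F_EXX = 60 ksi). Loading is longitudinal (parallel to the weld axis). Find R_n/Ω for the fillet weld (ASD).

Effective throat t_e = 0.707 × 0.5 = 0.3535 in.
Total length L = 3.5 in; A_we = 0.3535 × 3.5 = 1.237 in².
F_nw = 0.6 F_EXX = 0.6 × 60 = 36 ksi.
R_n = 36 × 1.237 = 44.54 kips; R_n/Ω = 44.54/2.0 = 22.27 kips.

R_n/Ω ≈ 22.3 kips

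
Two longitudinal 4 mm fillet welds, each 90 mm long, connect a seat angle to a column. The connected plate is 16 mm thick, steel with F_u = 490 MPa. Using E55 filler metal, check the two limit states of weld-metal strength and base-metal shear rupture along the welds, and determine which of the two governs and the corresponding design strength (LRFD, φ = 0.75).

E55XX → F_EXX = 550 MPa.
t_e = 0.707 × 4 = 2.828 mm; L = 180 mm.
Weld metal: φR_n = 0.75 × 0.6 × 550 × 2.828 × 180 × 10⁻³ = 126 kN.
Base metal (shear rupture): φR_n = 0.75 × 0.6 × 490 × 16 × 180 × 10⁻³ = 635 kN.
Governing: weld metal.

φR_n ≈ 126 kN (weld metal governs)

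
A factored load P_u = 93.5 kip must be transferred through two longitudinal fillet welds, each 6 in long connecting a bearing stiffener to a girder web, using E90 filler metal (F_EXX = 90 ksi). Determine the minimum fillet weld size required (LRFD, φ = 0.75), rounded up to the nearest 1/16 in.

Total weld length L = 12 in.
Required throat t_e = P_u / (φ × 0.6 F_EXX × L) = 93.5 / (0.75 × 0.6 × 90 × 12) = 0.1924 in.
Required leg w = t_e / 0.707 = 0.2721 in → use 5/16 in.

w = 5/16 in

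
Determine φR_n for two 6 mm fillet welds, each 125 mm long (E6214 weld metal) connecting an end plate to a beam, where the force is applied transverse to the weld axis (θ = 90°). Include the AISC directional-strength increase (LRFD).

E62XX → F_EXX = 620 MPa.
t_e = 0.707 × 6 = 4.242 mm; A_we = 4.242 × 250 = 1060 mm².
Directional factor: 1.0 + 0.5 sin^1.5(90°) = 1.5.
F_nw = 0.6 × 620 × 1.5 = 558 MPa.
φR_n = 0.75 × 558 × 1060 × 10⁻³ = 443.8 kN.

φR_n ≈ 444 kN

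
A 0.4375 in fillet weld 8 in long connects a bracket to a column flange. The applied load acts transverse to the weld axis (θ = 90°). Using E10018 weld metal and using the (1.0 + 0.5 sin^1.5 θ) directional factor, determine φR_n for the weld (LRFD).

φR_n ≈ 167 kips

E100XX → F_EXX = 100 ksi.
t_e = 0.707 × 0.4375 = 0.3093 in; A_we = 0.3093 × 8 = 2.474 in².
Directional factor: 1.0 + 0.5 sin^1.5(90°) = 1.5.
F_nw = 0.6 × 100 × 1.5 = 90 ksi.
φR_n = 0.75 × 90 × 2.474 = 167 kips.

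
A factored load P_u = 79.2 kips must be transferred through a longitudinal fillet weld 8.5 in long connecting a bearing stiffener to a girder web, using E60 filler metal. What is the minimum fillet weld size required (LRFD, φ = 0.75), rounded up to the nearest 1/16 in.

w = 1/2 in

E60XX → F_EXX = 60 ksi.
Total weld length L = 8.5 in.
Required throat t_e = P_u / (φ × 0.6 F_EXX × L) = 79.2 / (0.75 × 0.6 × 60 × 8.5) = 0.3451 in.
Required leg w = t_e / 0.707 = 0.4881 in → use 1/2 in.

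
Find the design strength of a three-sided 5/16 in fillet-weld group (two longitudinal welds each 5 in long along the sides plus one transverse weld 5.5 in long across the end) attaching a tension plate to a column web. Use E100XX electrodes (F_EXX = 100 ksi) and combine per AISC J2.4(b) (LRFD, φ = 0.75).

t_e = 0.707 × 0.3125 = 0.2209 in.
R_nwl = 0.6 × 100 × 0.2209 × 10 = 132.6 kips (longitudinal, 2 welds).
R_nwt = 0.6 × 100 × 0.2209 × 5.5 = 72.91 kips (transverse, base value).
(i) R_nwl + R_nwt = 205.5 kips; (ii) 0.85 R_nwl + 1.5 R_nwt = 222 kips.
R_n = max = 222 kips [governs: (ii)]; φR_n = 166.5 kips.

φR_n ≈ 167 kips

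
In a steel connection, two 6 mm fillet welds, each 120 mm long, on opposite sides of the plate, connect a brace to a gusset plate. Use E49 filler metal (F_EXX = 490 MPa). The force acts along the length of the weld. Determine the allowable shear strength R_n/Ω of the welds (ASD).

R_n/Ω ≈ 150 kN

Effective throat t_e = 0.707 × 6 = 4.242 mm.
Total length L = 240 mm; A_we = 4.242 × 240 = 1018 mm².
F_nw = 0.6 F_EXX = 0.6 × 490 = 294 MPa.
R_n = 294 × 1018 × 10⁻³ = 299.3 kN; R_n/Ω = 299.3/2.0 = 149.7 kN.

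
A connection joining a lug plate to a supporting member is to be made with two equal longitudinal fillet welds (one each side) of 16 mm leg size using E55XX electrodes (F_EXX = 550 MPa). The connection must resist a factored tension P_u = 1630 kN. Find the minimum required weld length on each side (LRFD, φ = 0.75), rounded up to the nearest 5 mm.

Throat t_e = 0.707 × 16 = 11.31 mm.
φr_n = 0.75 × 0.6 × 550 × 11.31 × 10⁻³ = 2.8 kN/mm.
L_req = P_u / φr_n = 1630 / 2.8 = 582.2 mm total.
Per side: 582.2 / 2 = 291.1 mm.
Round up → use L = 295 mm on each side.

L = 295 mm on each side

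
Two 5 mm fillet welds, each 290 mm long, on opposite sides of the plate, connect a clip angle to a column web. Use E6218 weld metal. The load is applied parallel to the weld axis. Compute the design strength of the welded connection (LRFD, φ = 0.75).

φR_n ≈ 572 kN

E62XX → F_EXX = 620 MPa.
Effective throat t_e = 0.707 × 5 = 3.535 mm.
Total length L = 580 mm; A_we = 3.535 × 580 = 2050 mm².
F_nw = 0.6 F_EXX = 0.6 × 620 = 372 MPa.
φR_n = 0.75 × 372 × 2050 × 10⁻³ = 572 kN.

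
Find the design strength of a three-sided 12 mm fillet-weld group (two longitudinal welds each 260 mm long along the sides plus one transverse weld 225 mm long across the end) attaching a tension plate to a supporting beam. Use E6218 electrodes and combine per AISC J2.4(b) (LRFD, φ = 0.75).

φR_n ≈ 1850 kN

E62XX → F_EXX = 620 MPa.
t_e = 0.707 × 12 = 8.484 mm.
R_nwl = 0.6 × 620 × 8.484 × 520 × 10⁻³ = 1641 kN (longitudinal, 2 welds).
R_nwt = 0.6 × 620 × 8.484 × 225 × 10⁻³ = 710.1 kN (transverse, base value).
(i) R_nwl + R_nwt = 2351 kN; (ii) 0.85 R_nwl + 1.5 R_nwt = 2460 kN.
R_n = max = 2460 kN [governs: (ii)]; φR_n = 1845 kN.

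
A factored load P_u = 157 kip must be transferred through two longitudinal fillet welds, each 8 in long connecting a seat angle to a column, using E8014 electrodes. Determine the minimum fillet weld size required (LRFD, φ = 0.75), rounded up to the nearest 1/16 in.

E80XX → F_EXX = 80 ksi.
Total weld length L = 16 in.
Required throat t_e = P_u / (φ × 0.6 F_EXX × L) = 157 / (0.75 × 0.6 × 80 × 16) = 0.2726 in.
Required leg w = t_e / 0.707 = 0.3855 in → use 7/16 in.

w = 7/16 in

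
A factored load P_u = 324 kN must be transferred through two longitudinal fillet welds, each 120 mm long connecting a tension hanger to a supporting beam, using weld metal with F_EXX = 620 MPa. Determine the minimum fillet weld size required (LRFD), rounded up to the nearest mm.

Total weld length L = 240 mm.
Required throat t_e = P_u / (φ × 0.6 F_EXX × L) = 324 / (0.75 × 0.6 × 620 × 240 × 10⁻³) = 4.839 mm.
Required leg w = t_e / 0.707 = 6.844 mm → use 7 mm.

w = 7 mm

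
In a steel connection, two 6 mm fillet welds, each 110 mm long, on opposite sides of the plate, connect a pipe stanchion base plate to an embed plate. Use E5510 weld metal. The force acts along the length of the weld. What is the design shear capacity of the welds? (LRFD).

φR_n ≈ 231 kN

E55XX → F_EXX = 550 MPa.
Effective throat t_e = 0.707 × 6 = 4.242 mm.
Total length L = 220 mm; A_we = 4.242 × 220 = 933.2 mm².
F_nw = 0.6 F_EXX = 0.6 × 550 = 330 MPa.
φR_n = 0.75 × 330 × 933.2 × 10⁻³ = 231 kN.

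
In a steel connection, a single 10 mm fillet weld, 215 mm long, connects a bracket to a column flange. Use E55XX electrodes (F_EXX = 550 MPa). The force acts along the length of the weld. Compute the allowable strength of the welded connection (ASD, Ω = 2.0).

Effective throat t_e = 0.707 × 10 = 7.07 mm.
Total length L = 215 mm; A_we = 7.07 × 215 = 1520 mm².
F_nw = 0.6 F_EXX = 0.6 × 550 = 330 MPa.
R_n = 330 × 1520 × 10⁻³ = 501.6 kN; R_n/Ω = 501.6/2.0 = 250.8 kN.

R_n/Ω ≈ 251 kN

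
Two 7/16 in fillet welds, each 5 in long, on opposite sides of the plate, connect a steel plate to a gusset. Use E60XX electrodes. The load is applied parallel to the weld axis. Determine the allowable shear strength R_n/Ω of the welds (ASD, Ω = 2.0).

R_n/Ω ≈ 55.7 kips

E60XX → F_EXX = 60 ksi.
Effective throat t_e = 0.707 × 0.4375 = 0.3093 in.
Total length L = 10 in; A_we = 0.3093 × 10 = 3.093 in².
F_nw = 0.6 F_EXX = 0.6 × 60 = 36 ksi.
R_n = 36 × 3.093 = 111.4 kips; R_n/Ω = 111.4/2.0 = 55.68 kips.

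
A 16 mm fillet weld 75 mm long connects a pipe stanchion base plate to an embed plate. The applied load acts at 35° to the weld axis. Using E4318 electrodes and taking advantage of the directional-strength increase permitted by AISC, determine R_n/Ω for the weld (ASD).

R_n/Ω ≈ 133 kN

E43XX → F_EXX = 430 MPa.
t_e = 0.707 × 16 = 11.31 mm; A_we = 11.31 × 75 = 848.4 mm².
Directional factor: 1.0 + 0.5 sin^1.5(35°) = 1.217.
F_nw = 0.6 × 430 × 1.217 = 314 MPa.
R_n/Ω = (314 × 848.4) / 2.0 × 10⁻³ = 133.2 kN.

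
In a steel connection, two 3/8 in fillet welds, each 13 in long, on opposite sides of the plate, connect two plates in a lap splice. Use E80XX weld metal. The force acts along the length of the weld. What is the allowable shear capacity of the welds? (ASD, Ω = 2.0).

R_n/Ω ≈ 165 kip

E80XX → F_EXX = 80 ksi.
Effective throat t_e = 0.707 × 0.375 = 0.2651 in.
Total length L = 26 in; A_we = 0.2651 × 26 = 6.893 in².
F_nw = 0.6 F_EXX = 0.6 × 80 = 48 ksi.
R_n = 48 × 6.893 = 330.9 kip; R_n/Ω = 330.9/2.0 = 165.4 kip.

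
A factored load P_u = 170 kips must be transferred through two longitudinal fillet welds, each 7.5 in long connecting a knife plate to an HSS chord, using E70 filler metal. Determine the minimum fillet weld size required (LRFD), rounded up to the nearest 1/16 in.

w = 9/16 in

E70XX → F_EXX = 70 ksi.
Total weld length L = 15 in.
Required throat t_e = P_u / (φ × 0.6 F_EXX × L) = 170 / (0.75 × 0.6 × 70 × 15) = 0.3598 in.
Required leg w = t_e / 0.707 = 0.5089 in → use 9/16 in.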